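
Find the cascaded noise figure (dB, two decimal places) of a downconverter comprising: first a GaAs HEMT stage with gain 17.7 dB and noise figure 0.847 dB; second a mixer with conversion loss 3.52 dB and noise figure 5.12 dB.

0.98 dB

Convert to linear (a loss of L dB is a gain of −L dB): F_i = 10^(NF_i/10), G_i = 10^(G_i,dB/10)
  Stage 1: F_1 = 10^(0.847/10) = 1.215, G_1 = 10^(17.7/10) = 58.88
  Stage 2: F_2 = 10^(5.12/10) = 3.251, G_2 = 10^(−3.52/10) = 0.4446
Friis cascade:
  F = 1.215 + (3.251 − 1)/58.88 = 1.254
NF = 10 log₁₀(1.254) = 0.98 dB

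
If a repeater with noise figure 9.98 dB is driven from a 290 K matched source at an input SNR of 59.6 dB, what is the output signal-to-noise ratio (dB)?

By definition F = SNR_in/SNR_out, so in dB: SNR_out = SNR_in − NF
SNR_out = 59.6 − 9.98 = 49.62 dB

49.62 dB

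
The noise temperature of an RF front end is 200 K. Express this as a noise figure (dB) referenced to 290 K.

2.28 dB

F = 1 + T_e/T₀ = 1 + 200/290 = 1.68966
NF = 10 log₁₀(1.68966) = 2.28 dB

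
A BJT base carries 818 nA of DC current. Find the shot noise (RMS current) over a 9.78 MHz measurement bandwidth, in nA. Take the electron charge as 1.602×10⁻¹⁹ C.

1.60 nA

I_n = √(2qI·B)
2qI·B = 2 × 1.602×10⁻¹⁹ × 8.18×10⁻⁷ × 9.78×10⁶ = 2.56×10⁻¹⁸ A²
I_n = √(2.56×10⁻¹⁸) = 1.60×10⁻⁹ A = 1.60 nA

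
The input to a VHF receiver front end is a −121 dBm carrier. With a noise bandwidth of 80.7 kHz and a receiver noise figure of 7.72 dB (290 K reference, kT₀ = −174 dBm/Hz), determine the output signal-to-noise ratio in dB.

−3.8 dB

Noise floor: N = −174 + 10 log₁₀(B) + NF
10 log₁₀(8.07×10⁴) = 49.07 dB
N = −174 + 49.07 + 7.72 = −117.21 dBm
SNR = P_sig − N = −121 − (−117.21) = −3.79 dB → −3.8 dB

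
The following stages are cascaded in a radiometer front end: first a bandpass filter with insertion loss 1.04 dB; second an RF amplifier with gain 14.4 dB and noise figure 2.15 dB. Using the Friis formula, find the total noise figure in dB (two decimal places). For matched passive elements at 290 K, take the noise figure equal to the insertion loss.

3.19 dB

Convert to linear (a loss of L dB is a gain of −L dB): F_i = 10^(NF_i/10), G_i = 10^(G_i,dB/10)
  Stage 1: F_1 = 10^(1.04/10) = 1.271, G_1 = 10^(−1.04/10) = 0.7870
  Stage 2: F_2 = 10^(2.15/10) = 1.641, G_2 = 10^(14.4/10) = 27.54
Friis cascade:
  F = 1.271 + (1.641 − 1)/0.7870 = 2.084
NF = 10 log₁₀(2.084) = 3.19 dB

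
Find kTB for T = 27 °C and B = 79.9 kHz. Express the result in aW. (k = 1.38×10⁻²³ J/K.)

T = 27 °C + 273.15 = 300.15 K
P_n = kTB = 1.38×10⁻²³ × 300.15 × 7.99×10⁴ = 3.31×10⁻¹⁶ W = 331 aW

331 aW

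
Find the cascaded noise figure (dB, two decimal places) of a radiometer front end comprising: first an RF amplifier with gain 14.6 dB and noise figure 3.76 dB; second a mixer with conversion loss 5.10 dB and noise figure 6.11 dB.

Convert to linear (a loss of L dB is a gain of −L dB): F_i = 10^(NF_i/10), G_i = 10^(G_i,dB/10)
  Stage 1: F_1 = 10^(3.76/10) = 2.377, G_1 = 10^(14.6/10) = 28.84
  Stage 2: F_2 = 10^(6.11/10) = 4.083, G_2 = 10^(−5.10/10) = 0.3090
Friis cascade:
  F = 2.377 + (4.083 − 1)/28.84 = 2.484
NF = 10 log₁₀(2.484) = 3.95 dB

3.95 dB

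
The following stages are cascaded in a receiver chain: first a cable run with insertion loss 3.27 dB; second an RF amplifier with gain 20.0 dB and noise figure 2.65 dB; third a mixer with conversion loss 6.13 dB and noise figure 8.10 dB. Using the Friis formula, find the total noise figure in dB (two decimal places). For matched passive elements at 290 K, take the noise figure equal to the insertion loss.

6.05 dB

Convert to linear (a loss of L dB is a gain of −L dB): F_i = 10^(NF_i/10), G_i = 10^(G_i,dB/10)
  Stage 1: F_1 = 10^(3.27/10) = 2.123, G_1 = 10^(−3.27/10) = 0.4710
  Stage 2: F_2 = 10^(2.65/10) = 1.841, G_2 = 10^(20.0/10) = 100.0
  Stage 3: F_3 = 10^(8.10/10) = 6.457, G_3 = 10^(−6.13/10) = 0.2438
Friis cascade:
  F = 2.123 + (1.841 − 1)/0.4710 + (6.457 − 1)/47.10 = 4.024
NF = 10 log₁₀(4.024) = 6.05 dB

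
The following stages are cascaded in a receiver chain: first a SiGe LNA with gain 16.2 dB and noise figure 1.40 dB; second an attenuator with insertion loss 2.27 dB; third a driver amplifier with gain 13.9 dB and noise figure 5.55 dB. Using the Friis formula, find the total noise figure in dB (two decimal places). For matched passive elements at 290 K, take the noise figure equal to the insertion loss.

Convert to linear (a loss of L dB is a gain of −L dB): F_i = 10^(NF_i/10), G_i = 10^(G_i,dB/10)
  Stage 1: F_1 = 10^(1.40/10) = 1.380, G_1 = 10^(16.2/10) = 41.69
  Stage 2: F_2 = 10^(2.27/10) = 1.687, G_2 = 10^(−2.27/10) = 0.5929
  Stage 3: F_3 = 10^(5.55/10) = 3.589, G_3 = 10^(13.9/10) = 24.55
Friis cascade:
  F = 1.380 + (1.687 − 1)/41.69 + (3.589 − 1)/24.72 = 1.502
NF = 10 log₁₀(1.502) = 1.77 dB

1.77 dB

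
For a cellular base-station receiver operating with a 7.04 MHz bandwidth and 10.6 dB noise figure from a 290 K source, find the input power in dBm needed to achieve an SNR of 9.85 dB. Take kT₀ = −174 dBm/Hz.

Sensitivity = −174 + 10 log₁₀(B) + NF + SNR_min
= −174 + 68.48 + 10.6 + 9.85
= −85.07 dBm → −85.1 dBm

−85.1 dBm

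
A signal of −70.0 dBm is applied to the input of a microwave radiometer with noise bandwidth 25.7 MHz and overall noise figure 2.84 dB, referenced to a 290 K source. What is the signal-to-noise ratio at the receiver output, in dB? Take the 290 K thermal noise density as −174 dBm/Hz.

Noise floor: N = −174 + 10 log₁₀(B) + NF
10 log₁₀(2.57×10⁷) = 74.1 dB
N = −174 + 74.1 + 2.84 = −97.06 dBm
SNR = P_sig − N = −70.0 − (−97.06) = 27.06 dB → 27.1 dB

27.1 dB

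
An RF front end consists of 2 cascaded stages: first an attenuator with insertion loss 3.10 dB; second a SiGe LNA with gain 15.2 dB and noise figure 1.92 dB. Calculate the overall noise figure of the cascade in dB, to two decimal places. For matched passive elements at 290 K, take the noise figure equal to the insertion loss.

Convert to linear (a loss of L dB is a gain of −L dB): F_i = 10^(NF_i/10), G_i = 10^(G_i,dB/10)
  Stage 1: F_1 = 10^(3.10/10) = 2.042, G_1 = 10^(−3.10/10) = 0.4898
  Stage 2: F_2 = 10^(1.92/10) = 1.556, G_2 = 10^(15.2/10) = 33.11
Friis cascade:
  F = 2.042 + (1.556 − 1)/0.4898 = 3.177
NF = 10 log₁₀(3.177) = 5.02 dB

5.02 dB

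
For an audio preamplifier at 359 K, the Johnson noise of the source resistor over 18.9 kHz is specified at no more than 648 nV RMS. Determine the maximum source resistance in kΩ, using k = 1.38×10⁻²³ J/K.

Johnson–Nyquist: V_n = √(4kTRB) ⇒ R = V_n² / (4kTB)
4kTB = 4 × 1.38×10⁻²³ × 359 × 1.89×10⁴ = 3.75×10⁻¹⁶
R = (6.48×10⁻⁷)² / 3.75×10⁻¹⁶ = 1.12×10³ Ω = 1.12 kΩ

1.12 kΩ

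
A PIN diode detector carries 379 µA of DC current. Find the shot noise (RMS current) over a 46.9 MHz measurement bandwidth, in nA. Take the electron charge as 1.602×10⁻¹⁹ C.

75.5 nA

I_n = √(2qI·B)
2qI·B = 2 × 1.602×10⁻¹⁹ × 3.79×10⁻⁴ × 4.69×10⁷ = 5.70×10⁻¹⁵ A²
I_n = √(5.70×10⁻¹⁵) = 7.55×10⁻⁸ A = 75.5 nA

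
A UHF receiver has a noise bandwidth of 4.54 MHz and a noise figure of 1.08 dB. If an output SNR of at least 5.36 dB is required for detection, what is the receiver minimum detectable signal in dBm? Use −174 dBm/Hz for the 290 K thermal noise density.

Sensitivity = −174 + 10 log₁₀(B) + NF + SNR_min
= −174 + 66.57 + 1.08 + 5.36
= −100.99 dBm → −101.0 dBm

−101.0 dBm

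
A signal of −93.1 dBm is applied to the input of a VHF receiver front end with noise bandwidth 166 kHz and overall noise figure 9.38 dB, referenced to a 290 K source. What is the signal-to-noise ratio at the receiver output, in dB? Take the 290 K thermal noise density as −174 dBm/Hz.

19.3 dB

Noise floor: N = −174 + 10 log₁₀(B) + NF
10 log₁₀(1.66×10⁵) = 52.2 dB
N = −174 + 52.2 + 9.38 = −112.42 dBm
SNR = P_sig − N = −93.1 − (−112.42) = 19.32 dB → 19.3 dB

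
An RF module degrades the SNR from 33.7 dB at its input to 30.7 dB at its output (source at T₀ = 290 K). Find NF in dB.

3.0 dB

NF (dB) = SNR_in(dB) − SNR_out(dB) when the source is at T₀
NF = 33.7 − 30.7 = 3.0 dB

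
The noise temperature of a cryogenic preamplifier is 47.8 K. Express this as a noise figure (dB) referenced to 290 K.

0.663 dB

F = 1 + T_e/T₀ = 1 + 47.8/290 = 1.16483
NF = 10 log₁₀(1.16483) = 0.663 dB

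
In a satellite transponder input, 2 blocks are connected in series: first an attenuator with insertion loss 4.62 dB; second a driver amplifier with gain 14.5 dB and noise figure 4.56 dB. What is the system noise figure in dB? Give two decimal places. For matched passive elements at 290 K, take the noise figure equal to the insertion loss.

Convert to linear (a loss of L dB is a gain of −L dB): F_i = 10^(NF_i/10), G_i = 10^(G_i,dB/10)
  Stage 1: F_1 = 10^(4.62/10) = 2.897, G_1 = 10^(−4.62/10) = 0.3451
  Stage 2: F_2 = 10^(4.56/10) = 2.858, G_2 = 10^(14.5/10) = 28.18
Friis cascade:
  F = 2.897 + (2.858 − 1)/0.3451 = 8.279
NF = 10 log₁₀(8.279) = 9.18 dB

9.18 dB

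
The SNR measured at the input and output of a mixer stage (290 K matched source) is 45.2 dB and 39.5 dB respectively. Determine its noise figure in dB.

NF (dB) = SNR_in(dB) − SNR_out(dB) when the source is at T₀
NF = 45.2 − 39.5 = 5.7 dB

5.7 dB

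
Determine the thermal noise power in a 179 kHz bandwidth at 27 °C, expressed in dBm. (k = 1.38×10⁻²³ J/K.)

T = 27 °C + 273.15 = 300.15 K
P_n = kTB = 1.38×10⁻²³ × 300.15 × 1.79×10⁵ = 7.41×10⁻¹⁶ W
In dBm: 10 log₁₀(7.41×10⁻¹⁶ / 10⁻³) = −121.3 dBm

−121.3 dBm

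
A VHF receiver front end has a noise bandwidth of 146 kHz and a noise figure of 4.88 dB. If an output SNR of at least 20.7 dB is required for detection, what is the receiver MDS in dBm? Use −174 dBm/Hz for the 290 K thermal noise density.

Sensitivity = −174 + 10 log₁₀(B) + NF + SNR_min
= −174 + 51.64 + 4.88 + 20.7
= −96.78 dBm → −96.8 dBm

−96.8 dBm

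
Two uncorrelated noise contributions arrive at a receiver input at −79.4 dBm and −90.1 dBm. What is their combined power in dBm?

−79.0 dBm

Convert to linear, add, convert back:
P₁ = 1.15×10⁻¹¹ W, P₂ = 9.77×10⁻¹³ W
P_tot = 1.25×10⁻¹¹ W → 10 log₁₀(P_tot / 10⁻³) = −79.0 dBm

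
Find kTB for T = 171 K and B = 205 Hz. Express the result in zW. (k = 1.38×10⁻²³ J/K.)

P_n = kTB = 1.38×10⁻²³ × 171 × 2.05×10² = 4.84×10⁻¹⁹ W = 484 zW

484 zW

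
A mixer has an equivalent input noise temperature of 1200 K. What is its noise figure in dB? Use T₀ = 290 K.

F = 1 + T_e/T₀ = 1 + 1200/290 = 5.13793
NF = 10 log₁₀(5.13793) = 7.11 dB

7.11 dB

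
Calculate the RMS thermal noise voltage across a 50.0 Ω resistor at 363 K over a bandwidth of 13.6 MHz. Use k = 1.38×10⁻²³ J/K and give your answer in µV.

V_n = √(4kTRB)
4kTRB = 4 × 1.38×10⁻²³ × 363 × 5.00×10¹ × 1.36×10⁷ = 1.36×10⁻¹¹ V²
V_n = √(1.36×10⁻¹¹) = 3.69×10⁻⁶ V = 3.69 µV

3.69 µV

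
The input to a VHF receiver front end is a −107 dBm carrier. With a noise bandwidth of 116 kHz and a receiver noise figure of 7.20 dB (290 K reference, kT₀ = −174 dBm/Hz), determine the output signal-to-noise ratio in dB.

9.2 dB

Noise floor: N = −174 + 10 log₁₀(B) + NF
10 log₁₀(1.16×10⁵) = 50.64 dB
N = −174 + 50.64 + 7.20 = −116.16 dBm
SNR = P_sig − N = −107 − (−116.16) = 9.16 dB → 9.2 dB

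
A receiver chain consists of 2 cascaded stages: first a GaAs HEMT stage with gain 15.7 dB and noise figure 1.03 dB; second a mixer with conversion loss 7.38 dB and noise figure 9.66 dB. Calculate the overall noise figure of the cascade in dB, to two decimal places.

1.73 dB

Convert to linear (a loss of L dB is a gain of −L dB): F_i = 10^(NF_i/10), G_i = 10^(G_i,dB/10)
  Stage 1: F_1 = 10^(1.03/10) = 1.268, G_1 = 10^(15.7/10) = 37.15
  Stage 2: F_2 = 10^(9.66/10) = 9.247, G_2 = 10^(−7.38/10) = 0.1828
Friis cascade:
  F = 1.268 + (9.247 − 1)/37.15 = 1.490
NF = 10 log₁₀(1.490) = 1.73 dB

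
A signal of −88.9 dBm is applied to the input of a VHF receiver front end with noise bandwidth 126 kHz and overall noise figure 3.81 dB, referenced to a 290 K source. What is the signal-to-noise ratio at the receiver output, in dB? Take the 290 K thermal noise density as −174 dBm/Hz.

30.3 dB

Noise floor: N = −174 + 10 log₁₀(B) + NF
10 log₁₀(1.26×10⁵) = 51 dB
N = −174 + 51 + 3.81 = −119.19 dBm
SNR = P_sig − N = −88.9 − (−119.19) = 30.29 dB → 30.3 dB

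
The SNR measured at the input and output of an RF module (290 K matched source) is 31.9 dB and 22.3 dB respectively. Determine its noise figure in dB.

NF (dB) = SNR_in(dB) − SNR_out(dB) when the source is at T₀
NF = 31.9 − 22.3 = 9.6 dB

9.6 dB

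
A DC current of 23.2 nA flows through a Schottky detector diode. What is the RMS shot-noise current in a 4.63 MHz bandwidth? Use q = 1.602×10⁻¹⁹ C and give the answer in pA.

I_n = √(2qI·B)
2qI·B = 2 × 1.602×10⁻¹⁹ × 2.32×10⁻⁸ × 4.63×10⁶ = 3.44×10⁻²⁰ A²
I_n = √(3.44×10⁻²⁰) = 1.86×10⁻¹⁰ A = 186 pA

186 pA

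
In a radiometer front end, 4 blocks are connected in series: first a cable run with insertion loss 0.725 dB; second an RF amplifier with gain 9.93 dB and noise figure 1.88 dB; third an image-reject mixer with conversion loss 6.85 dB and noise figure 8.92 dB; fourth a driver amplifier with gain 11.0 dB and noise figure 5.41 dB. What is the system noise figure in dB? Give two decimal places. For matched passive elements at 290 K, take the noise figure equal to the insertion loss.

Convert to linear (a loss of L dB is a gain of −L dB): F_i = 10^(NF_i/10), G_i = 10^(G_i,dB/10)
  Stage 1: F_1 = 10^(0.725/10) = 1.182, G_1 = 10^(−0.725/10) = 0.8463
  Stage 2: F_2 = 10^(1.88/10) = 1.542, G_2 = 10^(9.93/10) = 9.840
  Stage 3: F_3 = 10^(8.92/10) = 7.798, G_3 = 10^(−6.85/10) = 0.2065
  Stage 4: F_4 = 10^(5.41/10) = 3.475, G_4 = 10^(11.0/10) = 12.59
Friis cascade:
  F = 1.182 + (1.542 − 1)/0.8463 + (7.798 − 1)/8.327 + (3.475 − 1)/1.720 = 4.077
NF = 10 log₁₀(4.077) = 6.10 dB

6.10 dB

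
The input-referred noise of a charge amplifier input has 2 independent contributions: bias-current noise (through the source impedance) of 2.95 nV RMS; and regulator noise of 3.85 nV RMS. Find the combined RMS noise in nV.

4.85 nV

Uncorrelated sources add in power (mean-square): V_tot = √(ΣV_i²)
V_tot = √[(2.95×10⁻⁹)² + (3.85×10⁻⁹)²] = 4.85×10⁻⁹ V = 4.85 nV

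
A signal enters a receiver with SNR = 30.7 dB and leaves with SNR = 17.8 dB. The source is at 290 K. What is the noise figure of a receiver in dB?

NF (dB) = SNR_in(dB) − SNR_out(dB) when the source is at T₀
NF = 30.7 − 17.8 = 12.9 dB

12.9 dB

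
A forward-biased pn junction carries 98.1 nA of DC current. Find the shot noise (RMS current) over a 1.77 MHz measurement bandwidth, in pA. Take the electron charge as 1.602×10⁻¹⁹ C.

236 pA

I_n = √(2qI·B)
2qI·B = 2 × 1.602×10⁻¹⁹ × 9.81×10⁻⁸ × 1.77×10⁶ = 5.56×10⁻²⁰ A²
I_n = √(5.56×10⁻²⁰) = 2.36×10⁻¹⁰ A = 236 pA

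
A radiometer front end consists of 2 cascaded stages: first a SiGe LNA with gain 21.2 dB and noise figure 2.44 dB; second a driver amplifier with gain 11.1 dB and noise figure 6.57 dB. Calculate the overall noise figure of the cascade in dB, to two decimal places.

2.51 dB

Convert to linear (a loss of L dB is a gain of −L dB): F_i = 10^(NF_i/10), G_i = 10^(G_i,dB/10)
  Stage 1: F_1 = 10^(2.44/10) = 1.754, G_1 = 10^(21.2/10) = 131.8
  Stage 2: F_2 = 10^(6.57/10) = 4.539, G_2 = 10^(11.1/10) = 12.88
Friis cascade:
  F = 1.754 + (4.539 − 1)/131.8 = 1.781
NF = 10 log₁₀(1.781) = 2.51 dB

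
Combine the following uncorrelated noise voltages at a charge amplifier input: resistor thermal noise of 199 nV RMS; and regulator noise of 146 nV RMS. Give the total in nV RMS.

247 nV

Uncorrelated sources add in power (mean-square): V_tot = √(ΣV_i²)
V_tot = √[(1.99×10⁻⁷)² + (1.46×10⁻⁷)²] = 2.47×10⁻⁷ V = 247 nV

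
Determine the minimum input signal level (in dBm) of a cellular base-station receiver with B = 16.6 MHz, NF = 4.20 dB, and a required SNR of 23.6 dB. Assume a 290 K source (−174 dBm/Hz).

−74.0 dBm

Sensitivity = −174 + 10 log₁₀(B) + NF + SNR_min
= −174 + 72.2 + 4.20 + 23.6
= −74.00 dBm → −74.0 dBm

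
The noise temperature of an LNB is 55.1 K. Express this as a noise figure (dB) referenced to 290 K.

0.755 dB

F = 1 + T_e/T₀ = 1 + 55.1/290 = 1.19
NF = 10 log₁₀(1.19) = 0.755 dB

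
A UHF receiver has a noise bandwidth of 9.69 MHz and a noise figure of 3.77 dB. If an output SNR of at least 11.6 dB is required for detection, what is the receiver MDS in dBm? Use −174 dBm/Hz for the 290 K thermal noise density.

−88.8 dBm

Sensitivity = −174 + 10 log₁₀(B) + NF + SNR_min
= −174 + 69.86 + 3.77 + 11.6
= −88.77 dBm → −88.8 dBm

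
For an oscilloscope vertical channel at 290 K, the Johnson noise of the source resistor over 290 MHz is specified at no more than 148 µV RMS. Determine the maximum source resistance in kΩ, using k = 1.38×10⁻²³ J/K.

Johnson–Nyquist: V_n = √(4kTRB) ⇒ R = V_n² / (4kTB)
4kTB = 4 × 1.38×10⁻²³ × 290 × 2.90×10⁸ = 4.64×10⁻¹²
R = (1.48×10⁻⁴)² / 4.64×10⁻¹² = 4.72×10³ Ω = 4.72 kΩ

4.72 kΩ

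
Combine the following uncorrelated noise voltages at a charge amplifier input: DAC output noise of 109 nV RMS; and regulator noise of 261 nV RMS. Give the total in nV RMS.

Uncorrelated sources add in power (mean-square): V_tot = √(ΣV_i²)
V_tot = √[(1.09×10⁻⁷)² + (2.61×10⁻⁷)²] = 2.83×10⁻⁷ V = 283 nV

283 nV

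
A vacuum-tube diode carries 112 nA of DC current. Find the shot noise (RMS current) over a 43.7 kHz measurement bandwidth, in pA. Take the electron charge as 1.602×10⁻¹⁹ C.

I_n = √(2qI·B)
2qI·B = 2 × 1.602×10⁻¹⁹ × 1.12×10⁻⁷ × 4.37×10⁴ = 1.57×10⁻²¹ A²
I_n = √(1.57×10⁻²¹) = 3.96×10⁻¹¹ A = 39.6 pA

39.6 pA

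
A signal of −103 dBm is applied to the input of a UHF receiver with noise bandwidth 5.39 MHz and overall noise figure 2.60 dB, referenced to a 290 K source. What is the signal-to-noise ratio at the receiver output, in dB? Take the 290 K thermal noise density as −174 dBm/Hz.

Noise floor: N = −174 + 10 log₁₀(B) + NF
10 log₁₀(5.39×10⁶) = 67.32 dB
N = −174 + 67.32 + 2.60 = −104.08 dBm
SNR = P_sig − N = −103 − (−104.08) = 1.08 dB → 1.1 dB

1.1 dB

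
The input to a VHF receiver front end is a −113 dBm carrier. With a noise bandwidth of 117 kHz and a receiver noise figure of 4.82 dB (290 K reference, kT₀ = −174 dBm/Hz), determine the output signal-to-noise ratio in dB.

5.5 dB

Noise floor: N = −174 + 10 log₁₀(B) + NF
10 log₁₀(1.17×10⁵) = 50.68 dB
N = −174 + 50.68 + 4.82 = −118.50 dBm
SNR = P_sig − N = −113 − (−118.50) = 5.50 dB → 5.5 dB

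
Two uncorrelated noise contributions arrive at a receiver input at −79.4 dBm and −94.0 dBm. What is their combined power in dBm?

Convert to linear, add, convert back:
P₁ = 1.15×10⁻¹¹ W, P₂ = 3.98×10⁻¹³ W
P_tot = 1.19×10⁻¹¹ W → 10 log₁₀(P_tot / 10⁻³) = −79.3 dBm

−79.3 dBm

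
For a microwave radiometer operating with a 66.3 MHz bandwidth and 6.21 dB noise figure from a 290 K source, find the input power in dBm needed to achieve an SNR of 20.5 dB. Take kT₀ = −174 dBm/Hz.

Sensitivity = −174 + 10 log₁₀(B) + NF + SNR_min
= −174 + 78.22 + 6.21 + 20.5
= −69.07 dBm → −69.1 dBm

−69.1 dBm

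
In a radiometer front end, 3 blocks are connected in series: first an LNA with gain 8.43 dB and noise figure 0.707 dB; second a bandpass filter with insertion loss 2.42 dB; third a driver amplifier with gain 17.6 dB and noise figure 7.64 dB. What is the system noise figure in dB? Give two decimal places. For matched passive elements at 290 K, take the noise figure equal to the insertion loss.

3.96 dB

Convert to linear (a loss of L dB is a gain of −L dB): F_i = 10^(NF_i/10), G_i = 10^(G_i,dB/10)
  Stage 1: F_1 = 10^(0.707/10) = 1.177, G_1 = 10^(8.43/10) = 6.966
  Stage 2: F_2 = 10^(2.42/10) = 1.746, G_2 = 10^(−2.42/10) = 0.5728
  Stage 3: F_3 = 10^(7.64/10) = 5.808, G_3 = 10^(17.6/10) = 57.54
Friis cascade:
  F = 1.177 + (1.746 − 1)/6.966 + (5.808 − 1)/3.990 = 2.489
NF = 10 log₁₀(2.489) = 3.96 dB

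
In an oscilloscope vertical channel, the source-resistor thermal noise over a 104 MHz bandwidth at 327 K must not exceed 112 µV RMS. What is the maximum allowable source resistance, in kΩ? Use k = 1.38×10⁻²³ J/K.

Johnson–Nyquist: V_n = √(4kTRB) ⇒ R = V_n² / (4kTB)
4kTB = 4 × 1.38×10⁻²³ × 327 × 1.04×10⁸ = 1.88×10⁻¹²
R = (1.12×10⁻⁴)² / 1.88×10⁻¹² = 6.68×10³ Ω = 6.68 kΩ

6.68 kΩ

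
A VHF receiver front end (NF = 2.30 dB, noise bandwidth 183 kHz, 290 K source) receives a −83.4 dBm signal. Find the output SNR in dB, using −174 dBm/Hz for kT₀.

Noise floor: N = −174 + 10 log₁₀(B) + NF
10 log₁₀(1.83×10⁵) = 52.62 dB
N = −174 + 52.62 + 2.30 = −119.08 dBm
SNR = P_sig − N = −83.4 − (−119.08) = 35.68 dB → 35.7 dB

35.7 dB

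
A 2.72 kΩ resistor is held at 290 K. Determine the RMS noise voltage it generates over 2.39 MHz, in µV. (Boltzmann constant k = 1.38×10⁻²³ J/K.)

V_n = √(4kTRB)
4kTRB = 4 × 1.38×10⁻²³ × 290 × 2.72×10³ × 2.39×10⁶ = 1.04×10⁻¹⁰ V²
V_n = √(1.04×10⁻¹⁰) = 1.02×10⁻⁵ V = 10.2 µV

10.2 µV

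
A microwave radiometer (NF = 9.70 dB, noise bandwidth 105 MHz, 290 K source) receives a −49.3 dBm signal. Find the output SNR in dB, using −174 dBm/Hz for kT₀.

Noise floor: N = −174 + 10 log₁₀(B) + NF
10 log₁₀(1.05×10⁸) = 80.21 dB
N = −174 + 80.21 + 9.70 = −84.09 dBm
SNR = P_sig − N = −49.3 − (−84.09) = 34.79 dB → 34.8 dB

34.8 dB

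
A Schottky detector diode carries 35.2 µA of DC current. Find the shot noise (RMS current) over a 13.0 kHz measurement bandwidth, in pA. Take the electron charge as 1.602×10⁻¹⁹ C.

383 pA

I_n = √(2qI·B)
2qI·B = 2 × 1.602×10⁻¹⁹ × 3.52×10⁻⁵ × 1.30×10⁴ = 1.47×10⁻¹⁹ A²
I_n = √(1.47×10⁻¹⁹) = 3.83×10⁻¹⁰ A = 383 pA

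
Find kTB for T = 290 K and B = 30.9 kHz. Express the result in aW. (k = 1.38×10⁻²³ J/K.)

124 aW

P_n = kTB = 1.38×10⁻²³ × 290 × 3.09×10⁴ = 1.24×10⁻¹⁶ W = 124 aW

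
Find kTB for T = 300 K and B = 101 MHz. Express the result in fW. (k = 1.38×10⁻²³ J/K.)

418 fW

P_n = kTB = 1.38×10⁻²³ × 300 × 1.01×10⁸ = 4.18×10⁻¹³ W = 418 fW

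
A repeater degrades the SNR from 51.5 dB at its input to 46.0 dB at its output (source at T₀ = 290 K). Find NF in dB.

NF (dB) = SNR_in(dB) − SNR_out(dB) when the source is at T₀
NF = 51.5 − 46.0 = 5.5 dB

5.5 dB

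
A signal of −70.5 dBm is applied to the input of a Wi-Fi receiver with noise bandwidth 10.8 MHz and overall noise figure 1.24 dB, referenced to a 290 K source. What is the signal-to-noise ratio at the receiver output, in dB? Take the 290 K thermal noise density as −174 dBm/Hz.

31.9 dB

Noise floor: N = −174 + 10 log₁₀(B) + NF
10 log₁₀(1.08×10⁷) = 70.33 dB
N = −174 + 70.33 + 1.24 = −102.43 dBm
SNR = P_sig − N = −70.5 − (−102.43) = 31.93 dB → 31.9 dB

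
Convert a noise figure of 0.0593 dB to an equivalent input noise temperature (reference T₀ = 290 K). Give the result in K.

F = 10^(0.0593/10) = 1.01375
T_e = (F − 1)·T₀ = (1.01375 − 1) × 290 = 3.99 K

3.99 K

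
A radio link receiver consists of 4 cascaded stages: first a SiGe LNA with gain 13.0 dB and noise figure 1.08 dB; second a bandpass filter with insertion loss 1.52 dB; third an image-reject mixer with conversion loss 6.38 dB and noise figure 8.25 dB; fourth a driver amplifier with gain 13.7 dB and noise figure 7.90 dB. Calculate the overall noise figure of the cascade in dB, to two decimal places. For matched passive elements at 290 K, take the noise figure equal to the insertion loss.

Convert to linear (a loss of L dB is a gain of −L dB): F_i = 10^(NF_i/10), G_i = 10^(G_i,dB/10)
  Stage 1: F_1 = 10^(1.08/10) = 1.282, G_1 = 10^(13.0/10) = 19.95
  Stage 2: F_2 = 10^(1.52/10) = 1.419, G_2 = 10^(−1.52/10) = 0.7047
  Stage 3: F_3 = 10^(8.25/10) = 6.683, G_3 = 10^(−6.38/10) = 0.2301
  Stage 4: F_4 = 10^(7.90/10) = 6.166, G_4 = 10^(13.7/10) = 23.44
Friis cascade:
  F = 1.282 + (1.419 − 1)/19.95 + (6.683 − 1)/14.06 + (6.166 − 1)/3.236 = 3.304
NF = 10 log₁₀(3.304) = 5.19 dB

5.19 dB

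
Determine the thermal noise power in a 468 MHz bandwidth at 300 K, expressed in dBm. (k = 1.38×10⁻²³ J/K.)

P_n = kTB = 1.38×10⁻²³ × 300 × 4.68×10⁸ = 1.94×10⁻¹² W
In dBm: 10 log₁₀(1.94×10⁻¹² / 10⁻³) = −87.1 dBm

−87.1 dBm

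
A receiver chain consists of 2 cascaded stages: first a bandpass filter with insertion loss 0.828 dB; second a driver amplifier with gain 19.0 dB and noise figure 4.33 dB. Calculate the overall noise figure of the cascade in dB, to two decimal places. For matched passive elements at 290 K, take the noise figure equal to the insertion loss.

Convert to linear (a loss of L dB is a gain of −L dB): F_i = 10^(NF_i/10), G_i = 10^(G_i,dB/10)
  Stage 1: F_1 = 10^(0.828/10) = 1.210, G_1 = 10^(−0.828/10) = 0.8264
  Stage 2: F_2 = 10^(4.33/10) = 2.710, G_2 = 10^(19.0/10) = 79.43
Friis cascade:
  F = 1.210 + (2.710 − 1)/0.8264 = 3.279
NF = 10 log₁₀(3.279) = 5.16 dB

5.16 dB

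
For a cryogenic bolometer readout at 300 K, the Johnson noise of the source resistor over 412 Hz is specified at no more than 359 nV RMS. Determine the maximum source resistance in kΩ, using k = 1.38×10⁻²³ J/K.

18.9 kΩ

Johnson–Nyquist: V_n = √(4kTRB) ⇒ R = V_n² / (4kTB)
4kTB = 4 × 1.38×10⁻²³ × 300 × 4.12×10² = 6.82×10⁻¹⁸
R = (3.59×10⁻⁷)² / 6.82×10⁻¹⁸ = 1.89×10⁴ Ω = 18.9 kΩ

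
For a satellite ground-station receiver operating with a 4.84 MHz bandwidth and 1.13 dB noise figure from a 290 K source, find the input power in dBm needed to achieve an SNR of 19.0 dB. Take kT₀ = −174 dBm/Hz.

Sensitivity = −174 + 10 log₁₀(B) + NF + SNR_min
= −174 + 66.85 + 1.13 + 19.0
= −87.02 dBm → −87.0 dBm

−87.0 dBm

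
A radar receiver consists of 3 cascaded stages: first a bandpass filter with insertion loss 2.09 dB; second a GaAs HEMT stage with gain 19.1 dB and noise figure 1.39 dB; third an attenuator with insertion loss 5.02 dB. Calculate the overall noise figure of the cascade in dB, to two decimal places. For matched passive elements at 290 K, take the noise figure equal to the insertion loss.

Convert to linear (a loss of L dB is a gain of −L dB): F_i = 10^(NF_i/10), G_i = 10^(G_i,dB/10)
  Stage 1: F_1 = 10^(2.09/10) = 1.618, G_1 = 10^(−2.09/10) = 0.6180
  Stage 2: F_2 = 10^(1.39/10) = 1.377, G_2 = 10^(19.1/10) = 81.28
  Stage 3: F_3 = 10^(5.02/10) = 3.177, G_3 = 10^(−5.02/10) = 0.3148
Friis cascade:
  F = 1.618 + (1.377 − 1)/0.6180 + (3.177 − 1)/50.23 = 2.272
NF = 10 log₁₀(2.272) = 3.56 dB

3.56 dB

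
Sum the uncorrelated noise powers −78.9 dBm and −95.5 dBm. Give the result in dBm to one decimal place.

−78.8 dBm

Convert to linear, add, convert back:
P₁ = 1.29×10⁻¹¹ W, P₂ = 2.82×10⁻¹³ W
P_tot = 1.32×10⁻¹¹ W → 10 log₁₀(P_tot / 10⁻³) = −78.8 dBm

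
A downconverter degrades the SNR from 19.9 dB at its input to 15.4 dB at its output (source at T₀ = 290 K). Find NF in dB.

4.5 dB

NF (dB) = SNR_in(dB) − SNR_out(dB) when the source is at T₀
NF = 19.9 − 15.4 = 4.5 dB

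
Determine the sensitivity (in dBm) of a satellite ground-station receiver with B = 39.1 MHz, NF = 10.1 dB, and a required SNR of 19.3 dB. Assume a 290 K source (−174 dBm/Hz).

−68.7 dBm

Sensitivity = −174 + 10 log₁₀(B) + NF + SNR_min
= −174 + 75.92 + 10.1 + 19.3
= −68.68 dBm → −68.7 dBm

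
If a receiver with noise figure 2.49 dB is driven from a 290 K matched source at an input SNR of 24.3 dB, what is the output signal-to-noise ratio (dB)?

21.81 dB

By definition F = SNR_in/SNR_out, so in dB: SNR_out = SNR_in − NF
SNR_out = 24.3 − 2.49 = 21.81 dB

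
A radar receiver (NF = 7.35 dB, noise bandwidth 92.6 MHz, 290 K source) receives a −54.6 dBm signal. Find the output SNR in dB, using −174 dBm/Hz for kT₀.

Noise floor: N = −174 + 10 log₁₀(B) + NF
10 log₁₀(9.26×10⁷) = 79.67 dB
N = −174 + 79.67 + 7.35 = −86.98 dBm
SNR = P_sig − N = −54.6 − (−86.98) = 32.38 dB → 32.4 dB

32.4 dB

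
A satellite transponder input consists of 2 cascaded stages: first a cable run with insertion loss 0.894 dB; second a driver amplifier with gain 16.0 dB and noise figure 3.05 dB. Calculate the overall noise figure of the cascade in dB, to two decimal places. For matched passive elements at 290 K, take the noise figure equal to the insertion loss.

Convert to linear (a loss of L dB is a gain of −L dB): F_i = 10^(NF_i/10), G_i = 10^(G_i,dB/10)
  Stage 1: F_1 = 10^(0.894/10) = 1.229, G_1 = 10^(−0.894/10) = 0.8140
  Stage 2: F_2 = 10^(3.05/10) = 2.018, G_2 = 10^(16.0/10) = 39.81
Friis cascade:
  F = 1.229 + (2.018 − 1)/0.8140 = 2.480
NF = 10 log₁₀(2.480) = 3.94 dB

3.94 dB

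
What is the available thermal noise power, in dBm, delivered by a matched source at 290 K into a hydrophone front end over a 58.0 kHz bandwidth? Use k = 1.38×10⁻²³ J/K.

P_n = kTB = 1.38×10⁻²³ × 290 × 5.80×10⁴ = 2.32×10⁻¹⁶ W
In dBm: 10 log₁₀(2.32×10⁻¹⁶ / 10⁻³) = −126.3 dBm

−126.3 dBm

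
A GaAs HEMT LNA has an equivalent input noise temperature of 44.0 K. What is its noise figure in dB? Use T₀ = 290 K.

0.613 dB

F = 1 + T_e/T₀ = 1 + 44.0/290 = 1.15172
NF = 10 log₁₀(1.15172) = 0.613 dB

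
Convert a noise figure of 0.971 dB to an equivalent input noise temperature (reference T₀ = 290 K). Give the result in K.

F = 10^(0.971/10) = 1.25055
T_e = (F − 1)·T₀ = (1.25055 − 1) × 290 = 72.7 K

72.7 K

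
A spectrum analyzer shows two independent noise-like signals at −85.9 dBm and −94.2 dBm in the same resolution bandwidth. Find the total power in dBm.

Convert to linear, add, convert back:
P₁ = 2.57×10⁻¹² W, P₂ = 3.80×10⁻¹³ W
P_tot = 2.95×10⁻¹² W → 10 log₁₀(P_tot / 10⁻³) = −85.3 dBm

−85.3 dBm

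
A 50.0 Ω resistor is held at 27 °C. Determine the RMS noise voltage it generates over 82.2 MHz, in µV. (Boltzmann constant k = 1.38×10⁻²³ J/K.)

8.25 µV

T = 27 °C + 273.15 = 300.15 K
V_n = √(4kTRB)
4kTRB = 4 × 1.38×10⁻²³ × 300.15 × 5.00×10¹ × 8.22×10⁷ = 6.81×10⁻¹¹ V²
V_n = √(6.81×10⁻¹¹) = 8.25×10⁻⁶ V = 8.25 µV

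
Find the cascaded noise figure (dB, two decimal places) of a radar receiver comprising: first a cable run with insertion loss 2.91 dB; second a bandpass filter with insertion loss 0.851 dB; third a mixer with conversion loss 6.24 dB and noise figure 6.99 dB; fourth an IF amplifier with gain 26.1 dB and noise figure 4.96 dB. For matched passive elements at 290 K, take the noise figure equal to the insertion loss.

Convert to linear (a loss of L dB is a gain of −L dB): F_i = 10^(NF_i/10), G_i = 10^(G_i,dB/10)
  Stage 1: F_1 = 10^(2.91/10) = 1.954, G_1 = 10^(−2.91/10) = 0.5117
  Stage 2: F_2 = 10^(0.851/10) = 1.216, G_2 = 10^(−0.851/10) = 0.8221
  Stage 3: F_3 = 10^(6.99/10) = 5.000, G_3 = 10^(−6.24/10) = 0.2377
  Stage 4: F_4 = 10^(4.96/10) = 3.133, G_4 = 10^(26.1/10) = 407.4
Friis cascade:
  F = 1.954 + (1.216 − 1)/0.5117 + (5.000 − 1)/0.4206 + (3.133 − 1)/0.09998 = 33.23
NF = 10 log₁₀(33.23) = 15.21 dB

15.21 dB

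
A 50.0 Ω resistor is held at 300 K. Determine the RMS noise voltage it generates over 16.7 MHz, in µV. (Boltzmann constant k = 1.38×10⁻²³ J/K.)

V_n = √(4kTRB)
4kTRB = 4 × 1.38×10⁻²³ × 300 × 5.00×10¹ × 1.67×10⁷ = 1.38×10⁻¹¹ V²
V_n = √(1.38×10⁻¹¹) = 3.72×10⁻⁶ V = 3.72 µV

3.72 µV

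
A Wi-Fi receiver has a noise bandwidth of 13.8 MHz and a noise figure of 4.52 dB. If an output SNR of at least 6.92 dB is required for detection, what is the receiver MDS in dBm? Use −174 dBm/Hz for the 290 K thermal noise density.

Sensitivity = −174 + 10 log₁₀(B) + NF + SNR_min
= −174 + 71.4 + 4.52 + 6.92
= −91.16 dBm → −91.2 dBm

−91.2 dBm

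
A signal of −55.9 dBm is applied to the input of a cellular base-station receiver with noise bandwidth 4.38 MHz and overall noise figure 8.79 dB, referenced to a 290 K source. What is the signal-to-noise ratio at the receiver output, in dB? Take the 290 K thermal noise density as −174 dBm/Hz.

42.9 dB

Noise floor: N = −174 + 10 log₁₀(B) + NF
10 log₁₀(4.38×10⁶) = 66.41 dB
N = −174 + 66.41 + 8.79 = −98.80 dBm
SNR = P_sig − N = −55.9 − (−98.80) = 42.90 dB → 42.9 dB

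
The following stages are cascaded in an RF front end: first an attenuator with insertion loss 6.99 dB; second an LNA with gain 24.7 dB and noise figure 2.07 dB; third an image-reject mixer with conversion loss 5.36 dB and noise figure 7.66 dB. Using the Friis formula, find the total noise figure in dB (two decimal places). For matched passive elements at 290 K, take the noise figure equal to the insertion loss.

9.10 dB

Convert to linear (a loss of L dB is a gain of −L dB): F_i = 10^(NF_i/10), G_i = 10^(G_i,dB/10)
  Stage 1: F_1 = 10^(6.99/10) = 5.000, G_1 = 10^(−6.99/10) = 0.2000
  Stage 2: F_2 = 10^(2.07/10) = 1.611, G_2 = 10^(24.7/10) = 295.1
  Stage 3: F_3 = 10^(7.66/10) = 5.834, G_3 = 10^(−5.36/10) = 0.2911
Friis cascade:
  F = 5.000 + (1.611 − 1)/0.2000 + (5.834 − 1)/59.02 = 8.136
NF = 10 log₁₀(8.136) = 9.10 dB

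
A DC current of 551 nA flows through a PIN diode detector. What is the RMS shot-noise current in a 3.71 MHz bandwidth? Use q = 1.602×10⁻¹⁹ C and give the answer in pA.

809 pA

I_n = √(2qI·B)
2qI·B = 2 × 1.602×10⁻¹⁹ × 5.51×10⁻⁷ × 3.71×10⁶ = 6.55×10⁻¹⁹ A²
I_n = √(6.55×10⁻¹⁹) = 8.09×10⁻¹⁰ A = 809 pA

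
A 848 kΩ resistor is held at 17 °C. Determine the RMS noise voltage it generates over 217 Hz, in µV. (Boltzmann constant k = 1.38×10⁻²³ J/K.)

1.72 µV

T = 17 °C + 273.15 = 290.15 K
V_n = √(4kTRB)
4kTRB = 4 × 1.38×10⁻²³ × 290.15 × 8.48×10⁵ × 2.17×10² = 2.95×10⁻¹² V²
V_n = √(2.95×10⁻¹²) = 1.72×10⁻⁶ V = 1.72 µV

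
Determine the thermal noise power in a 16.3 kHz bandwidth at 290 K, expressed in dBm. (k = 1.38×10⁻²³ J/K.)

P_n = kTB = 1.38×10⁻²³ × 290 × 1.63×10⁴ = 6.52×10⁻¹⁷ W
In dBm: 10 log₁₀(6.52×10⁻¹⁷ / 10⁻³) = −131.9 dBm

−131.9 dBm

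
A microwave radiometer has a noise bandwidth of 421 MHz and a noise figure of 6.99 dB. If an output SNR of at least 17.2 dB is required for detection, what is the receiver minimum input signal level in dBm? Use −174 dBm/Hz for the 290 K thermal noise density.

Sensitivity = −174 + 10 log₁₀(B) + NF + SNR_min
= −174 + 86.24 + 6.99 + 17.2
= −63.57 dBm → −63.6 dBm

−63.6 dBm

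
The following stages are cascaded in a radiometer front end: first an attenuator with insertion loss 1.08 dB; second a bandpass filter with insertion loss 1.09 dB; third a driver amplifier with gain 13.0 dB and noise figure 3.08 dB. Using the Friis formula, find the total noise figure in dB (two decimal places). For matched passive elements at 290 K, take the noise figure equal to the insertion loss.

5.25 dB

Convert to linear (a loss of L dB is a gain of −L dB): F_i = 10^(NF_i/10), G_i = 10^(G_i,dB/10)
  Stage 1: F_1 = 10^(1.08/10) = 1.282, G_1 = 10^(−1.08/10) = 0.7798
  Stage 2: F_2 = 10^(1.09/10) = 1.285, G_2 = 10^(−1.09/10) = 0.7780
  Stage 3: F_3 = 10^(3.08/10) = 2.032, G_3 = 10^(13.0/10) = 19.95
Friis cascade:
  F = 1.282 + (1.285 − 1)/0.7798 + (2.032 − 1)/0.6067 = 3.350
NF = 10 log₁₀(3.350) = 5.25 dB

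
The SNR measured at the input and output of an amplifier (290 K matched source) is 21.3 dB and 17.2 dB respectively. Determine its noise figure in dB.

NF (dB) = SNR_in(dB) − SNR_out(dB) when the source is at T₀
NF = 21.3 − 17.2 = 4.1 dB

4.1 dB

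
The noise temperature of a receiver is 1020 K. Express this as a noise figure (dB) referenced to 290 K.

6.55 dB

F = 1 + T_e/T₀ = 1 + 1020/290 = 4.51724
NF = 10 log₁₀(4.51724) = 6.55 dB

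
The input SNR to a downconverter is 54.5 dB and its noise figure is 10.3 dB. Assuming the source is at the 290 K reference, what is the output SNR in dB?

44.2 dB

By definition F = SNR_in/SNR_out, so in dB: SNR_out = SNR_in − NF
SNR_out = 54.5 − 10.3 = 44.2 dB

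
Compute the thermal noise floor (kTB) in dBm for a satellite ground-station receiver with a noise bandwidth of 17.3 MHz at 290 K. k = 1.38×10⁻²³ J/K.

P_n = kTB = 1.38×10⁻²³ × 290 × 1.73×10⁷ = 6.92×10⁻¹⁴ W
In dBm: 10 log₁₀(6.92×10⁻¹⁴ / 10⁻³) = −101.6 dBm

−101.6 dBm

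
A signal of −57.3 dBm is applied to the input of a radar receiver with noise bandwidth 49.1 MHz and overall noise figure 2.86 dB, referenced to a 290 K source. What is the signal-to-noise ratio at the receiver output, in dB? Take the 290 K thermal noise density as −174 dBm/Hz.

Noise floor: N = −174 + 10 log₁₀(B) + NF
10 log₁₀(4.91×10⁷) = 76.91 dB
N = −174 + 76.91 + 2.86 = −94.23 dBm
SNR = P_sig − N = −57.3 − (−94.23) = 36.93 dB → 36.9 dB

36.9 dB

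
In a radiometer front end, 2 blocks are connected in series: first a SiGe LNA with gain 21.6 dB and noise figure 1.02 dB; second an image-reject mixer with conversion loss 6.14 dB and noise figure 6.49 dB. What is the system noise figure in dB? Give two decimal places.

1.10 dB

Convert to linear (a loss of L dB is a gain of −L dB): F_i = 10^(NF_i/10), G_i = 10^(G_i,dB/10)
  Stage 1: F_1 = 10^(1.02/10) = 1.265, G_1 = 10^(21.6/10) = 144.5
  Stage 2: F_2 = 10^(6.49/10) = 4.457, G_2 = 10^(−6.14/10) = 0.2432
Friis cascade:
  F = 1.265 + (4.457 − 1)/144.5 = 1.289
NF = 10 log₁₀(1.289) = 1.10 dB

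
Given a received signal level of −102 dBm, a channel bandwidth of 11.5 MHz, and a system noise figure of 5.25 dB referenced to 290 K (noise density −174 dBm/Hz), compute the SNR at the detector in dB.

Noise floor: N = −174 + 10 log₁₀(B) + NF
10 log₁₀(1.15×10⁷) = 70.61 dB
N = −174 + 70.61 + 5.25 = −98.14 dBm
SNR = P_sig − N = −102 − (−98.14) = −3.86 dB → −3.9 dB

−3.9 dB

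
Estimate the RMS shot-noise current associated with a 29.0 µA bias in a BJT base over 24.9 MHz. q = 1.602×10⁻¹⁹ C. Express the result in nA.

15.2 nA

I_n = √(2qI·B)
2qI·B = 2 × 1.602×10⁻¹⁹ × 2.90×10⁻⁵ × 2.49×10⁷ = 2.31×10⁻¹⁶ A²
I_n = √(2.31×10⁻¹⁶) = 1.52×10⁻⁸ A = 15.2 nA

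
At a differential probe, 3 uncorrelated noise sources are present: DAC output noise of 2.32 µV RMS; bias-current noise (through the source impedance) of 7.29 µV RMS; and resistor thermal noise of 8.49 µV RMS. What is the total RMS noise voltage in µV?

Uncorrelated sources add in power (mean-square): V_tot = √(ΣV_i²)
V_tot = √[(2.32×10⁻⁶)² + (7.29×10⁻⁶)² + (8.49×10⁻⁶)²] = 1.14×10⁻⁵ V = 11.4 µV

11.4 µV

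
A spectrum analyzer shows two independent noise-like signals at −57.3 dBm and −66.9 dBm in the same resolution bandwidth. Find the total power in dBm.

Convert to linear, add, convert back:
P₁ = 1.86×10⁻⁹ W, P₂ = 2.04×10⁻¹⁰ W
P_tot = 2.07×10⁻⁹ W → 10 log₁₀(P_tot / 10⁻³) = −56.8 dBm

−56.8 dBm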